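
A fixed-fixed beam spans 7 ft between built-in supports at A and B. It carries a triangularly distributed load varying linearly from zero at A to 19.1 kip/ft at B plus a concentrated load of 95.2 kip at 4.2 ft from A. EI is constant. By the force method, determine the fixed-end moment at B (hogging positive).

Take the two fixed-end moments M_A, M_B as redundants; the released structure is the simple span AB.
Simple-span end rotations at A and B under the given loads:
  at A: triangular load, peak 19.1: 7w₀L³/(360EI) = 127.4/EI
  at B: triangular load, peak 19.1: w₀L³/(45EI) = 145.6/EI
  at A: point load 95.2 at a = 4.2: Pab(L + b)/(6LEI) = 261.2/EI
  at B: point load 95.2 at a = 4.2: Pab(L + a)/(6LEI) = 298.5/EI
  θ_A0 = 388.6/EI,  θ_B0 = 444.1/EI
Flexibility coefficients: a unit moment at one end gives L/(3EI) there and L/(6EI) at the far end, so f₁₁ = f₂₂ = 2.333/EI and f₁₂ = f₂₁ = 1.167/EI.
Compatibility — zero rotation at each built-in end:
  2.333 M_A + 1.167 M_B = 388.6
  1.167 M_A + 2.333 M_B = 444.1
Solving the pair gives M_A = 95.17 kip·ft and M_B = 142.8 kip·ft (hogging).

M_B = 142.8 kip·ft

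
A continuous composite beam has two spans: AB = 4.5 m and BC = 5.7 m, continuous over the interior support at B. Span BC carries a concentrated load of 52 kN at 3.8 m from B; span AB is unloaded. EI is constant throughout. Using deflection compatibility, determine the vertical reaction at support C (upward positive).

R_C = 30.36 kN

Release continuity at B by inserting a hinge; the redundant is the internal moment M_B. The primary structure is two simply-supported spans AB and BC.
End slopes at the hinge B, treating each span as simply supported:
  span BC: point load 52 at a = 3.8: Pab(L + b)/(6LEI) = 83.43/EI
  relative rotation θ_0 = (0 + 83.43)/EI = 83.43/EI
A unit hogging moment at B produces rotation L₁/(3EI) + L₂/(3EI) = 3.4/EI.
Compatibility: M_B·(L₁+L₂)/(3EI) = θ_0, giving M_B = 24.54 kN·m (hogging).
Span BC, ΣM about C: R_B^{BC}·5.7 = 98.8 + 24.54, so R_B^{BC} = 21.64 kN and R_C = 52 − 21.64 = 30.36 kN.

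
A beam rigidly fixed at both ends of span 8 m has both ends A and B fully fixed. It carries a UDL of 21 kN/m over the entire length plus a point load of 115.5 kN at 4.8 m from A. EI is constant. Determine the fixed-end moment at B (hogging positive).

M_B = 245.1 kN·m

Take the two fixed-end moments M_A, M_B as redundants; the released structure is the simple span AB.
On the primary (simply-supported) span, the end slopes from the loading are:
  at A: UDL 21: wL³/(24EI) = 448/EI
  at B: UDL 21: wL³/(24EI) = 448/EI
  at A: point load 115.5 at a = 4.8: Pab(L + b)/(6LEI) = 414/EI
  at B: point load 115.5 at a = 4.8: Pab(L + a)/(6LEI) = 473.1/EI
  θ_A0 = 862/EI,  θ_B0 = 921.1/EI
Flexibility coefficients: a unit moment at one end gives L/(3EI) there and L/(6EI) at the far end, so f₁₁ = f₂₂ = 2.667/EI and f₁₂ = f₂₁ = 1.333/EI.
Compatibility — zero rotation at each built-in end:
  2.667 M_A + 1.333 M_B = 862
  1.333 M_A + 2.667 M_B = 921.1
Solving the pair gives M_A = 200.7 kN·m and M_B = 245.1 kN·m (hogging).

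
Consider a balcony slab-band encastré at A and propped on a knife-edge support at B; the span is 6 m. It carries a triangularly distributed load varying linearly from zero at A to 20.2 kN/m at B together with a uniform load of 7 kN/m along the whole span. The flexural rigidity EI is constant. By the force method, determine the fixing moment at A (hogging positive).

M_A = 73.92 kN·m

Choose R_B as the redundant. The primary structure is the cantilever fixed at A.
Free-end deflection of the primary structure under the applied loading (downward +):
  triangular load, peak 20.2 at the free end: 11w₀L⁴/(120EI) = 2400/EI
  UDL 7: wL⁴/(8EI) = 1134/EI
  δ_0 = 3534/EI
Flexibility coefficient — unit upward force at B: δ_{BB} = L³/(3EI) = 72/EI.
The prop prevents deflection at B: R_B = δ_0/δ_{BB} = 3534/72 = 49.08 kN.
Moment equilibrium about A: M_A = Σ(load moments about A) − R_B·L = 368.4 − 49.08×6 = 73.92 kN·m.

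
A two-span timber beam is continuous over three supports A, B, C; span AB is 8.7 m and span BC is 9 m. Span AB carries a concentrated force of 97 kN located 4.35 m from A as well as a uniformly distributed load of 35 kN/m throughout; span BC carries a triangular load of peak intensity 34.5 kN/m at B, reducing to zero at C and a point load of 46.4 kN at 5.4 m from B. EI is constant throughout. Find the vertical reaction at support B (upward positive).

Release continuity at B by inserting a hinge; the redundant is the internal moment M_B. The primary structure is two simply-supported spans AB and BC.
Discontinuity in slope at B on the released structure — sum the simple-span end rotations:
  span AB: point load 97 at a = 4.35: Pab(L + a)/(6LEI) = 458.9/EI
  span AB: UDL 35: wL³/(24EI) = 960.3/EI
  span BC: triangular load, peak 34.5: w₀L³/(45EI) = 558.9/EI
  span BC: point load 46.4 at a = 5.4: Pab(L + b)/(6LEI) = 210.5/EI
  relative rotation θ_0 = (1419 + 769.4)/EI = 2189/EI
A unit hogging moment at B produces rotation L₁/(3EI) + L₂/(3EI) = 5.9/EI.
Slope continuity at B: θ_0 = M_B·5.9/EI, so M_B = 2189/5.9 = 370.9 kN·m (hogging).
Span AB, ΣM about A with M_B applied at B: R_B^{AB}·8.7 = 1747 + 370.9, so R_B^{AB} = 243.4 kN and R_A = 401.5 − 243.4 = 158.1 kN.
Span BC, ΣM about C: R_B^{BC}·9 = 1099 + 370.9, so R_B^{BC} = 163.3 kN and R_C = 201.7 − 163.3 = 38.37 kN.
R_B = 243.4 + 163.3 = 406.7 kN.

R_B = 406.7 kN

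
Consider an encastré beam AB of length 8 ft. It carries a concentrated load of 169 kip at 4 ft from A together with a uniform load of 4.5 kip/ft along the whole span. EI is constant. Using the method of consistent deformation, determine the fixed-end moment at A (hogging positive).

M_A = 193 kip·ft

Release both end moments; the primary structure is a simply-supported span AB with redundants M_A and M_B.
End rotations of the released simple span under the applied load (×1/EI):
  at A: point load 169 at a = 4: Pab(L + b)/(6LEI) = 676/EI
  at B: point load 169 at a = 4: Pab(L + a)/(6LEI) = 676/EI
  at A: UDL 4.5: wL³/(24EI) = 96/EI
  at B: UDL 4.5: wL³/(24EI) = 96/EI
  θ_A0 = 772/EI,  θ_B0 = 772/EI
Flexibility coefficients: a unit moment at one end gives L/(3EI) there and L/(6EI) at the far end, so f₁₁ = f₂₂ = 2.667/EI and f₁₂ = f₂₁ = 1.333/EI.
Compatibility — zero rotation at each built-in end:
  2.667 M_A + 1.333 M_B = 772
  1.333 M_A + 2.667 M_B = 772
Solving the pair gives M_A = 193 kip·ft and M_B = 193 kip·ft (hogging).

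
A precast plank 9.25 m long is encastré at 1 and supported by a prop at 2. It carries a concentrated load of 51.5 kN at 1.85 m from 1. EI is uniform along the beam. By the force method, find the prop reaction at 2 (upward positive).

R_2 = 2.884 kN

Release the roller at 2. Primary structure: cantilever fixed at 1.
Downward deflection at the released point 2 due to the loads:
  point load 51.5 at a = 1.85: Pa²(3L − a)/(6EI) = 760.9/EI
Flexibility coefficient — unit upward force at 2: δ_{22} = L³/(3EI) = 263.8/EI.
The prop prevents deflection at 2: R_2 = δ_0/δ_{22} = 760.9/263.8 = 2.884 kN.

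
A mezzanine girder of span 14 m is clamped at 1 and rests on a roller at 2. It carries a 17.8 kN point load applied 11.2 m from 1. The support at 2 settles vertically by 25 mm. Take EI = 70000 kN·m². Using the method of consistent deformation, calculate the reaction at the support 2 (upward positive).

R_2 = 10.62 kN

Choose R_2 as the redundant. The primary structure is the cantilever fixed at 1.
Deflection at 2 on the released cantilever, summing each load's contribution:
  point load 17.8 at a = 11.2: Pa²(3L − a)/(6EI) = 11462/EI
Tip deflection under a unit load at 2: L³/(3EI) = 914.7/EI.
With EI = 70000 kN·m²: δ_0 = 0.16374 m and δ_{22} = 0.013067 m/kN.
Compatibility — the beam at 2 must follow the support down by 0.025 m: δ_0 − R_2·δ_{22} = 0.025, so R_2 = (0.16374 − 0.025)/0.013067 = 10.62 kN.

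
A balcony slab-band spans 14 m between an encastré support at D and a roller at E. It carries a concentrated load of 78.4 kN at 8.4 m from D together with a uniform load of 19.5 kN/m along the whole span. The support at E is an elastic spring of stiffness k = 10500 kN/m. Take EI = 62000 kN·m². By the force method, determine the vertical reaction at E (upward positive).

Choose R_E as the redundant. The primary structure is the cantilever fixed at D.
Downward deflection at the released point E due to the loads:
  point load 78.4 at a = 8.4: Pa²(3L − a)/(6EI) = 30979/EI
  UDL 19.5: wL⁴/(8EI) = 93639/EI
  δ_0 = 124618/EI
Tip deflection under a unit load at E: L³/(3EI) = 914.7/EI.
With EI = 62000 kN·m²: δ_0 = 2.01 m and δ_{EE} = 0.014753 m/kN.
Compatibility — the spring shortens by R_E/k under the reaction it provides: δ_0 − R_E·δ_{EE} = R_E/k. With 1/k = 0.000095 m/kN, R_E = δ_0 / (δ_{EE} + 1/k) = 2.01 / (0.014753 + 0.000095) = 135.4 kN.

R_E = 135.4 kN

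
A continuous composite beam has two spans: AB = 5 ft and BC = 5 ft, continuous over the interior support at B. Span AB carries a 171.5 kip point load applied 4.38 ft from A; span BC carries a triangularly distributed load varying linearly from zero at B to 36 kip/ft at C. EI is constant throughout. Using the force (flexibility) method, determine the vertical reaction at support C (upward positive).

R_C = 46.01 kip

Take M_B as the redundant. Released structure: two simple spans AB and BC with a hinge at B.
Rotations at B on the released spans (each span's end-slope, ×1/EI):
  span AB: point load 171.5 at a = 4.38: Pab(L + a)/(6LEI) = 145.6/EI
  span BC: triangular load, peak 36: 7w₀L³/(360EI) = 87.5/EI
  relative rotation θ_0 = (145.6 + 87.5)/EI = 233.1/EI
A unit hogging moment at B produces rotation L₁/(3EI) + L₂/(3EI) = 3.333/EI.
Slope continuity at B: θ_0 = M_B·3.333/EI, so M_B = 233.1/3.333 = 69.94 kip·ft (hogging).
Span BC, ΣM about C: R_B^{BC}·5 = 150 + 69.94, so R_B^{BC} = 43.99 kip and R_C = 90 − 43.99 = 46.01 kip.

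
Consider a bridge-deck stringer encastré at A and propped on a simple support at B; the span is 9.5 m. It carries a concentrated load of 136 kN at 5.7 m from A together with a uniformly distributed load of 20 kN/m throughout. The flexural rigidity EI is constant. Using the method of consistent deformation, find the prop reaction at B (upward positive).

R_B = 130 kN

Choose R_B as the redundant. The primary structure is the cantilever fixed at A.
Deflection at B on the released cantilever, summing each load's contribution:
  point load 136 at a = 5.7: Pa²(3L − a)/(6EI) = 16791/EI
  UDL 20: wL⁴/(8EI) = 20363/EI
  δ_0 = 37153/EI
Flexibility coefficient — unit upward force at B: δ_{BB} = L³/(3EI) = 285.8/EI.
Compatibility at B: δ_0 − R_B·δ_{BB} = 0, so R_B = 37153/285.8 = 130 kN.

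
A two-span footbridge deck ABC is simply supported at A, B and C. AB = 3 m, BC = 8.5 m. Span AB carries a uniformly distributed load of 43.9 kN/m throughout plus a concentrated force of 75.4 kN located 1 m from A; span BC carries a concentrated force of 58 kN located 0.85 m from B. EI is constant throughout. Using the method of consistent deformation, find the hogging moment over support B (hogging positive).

M_B = 52.78 kN·m

Insert a hinge at B; M_B is the redundant, and each span becomes simply supported.
Discontinuity in slope at B on the released structure — sum the simple-span end rotations:
  span AB: UDL 43.9: wL³/(24EI) = 49.39/EI
  span AB: point load 75.4 at a = 1: Pab(L + a)/(6LEI) = 33.51/EI
  span BC: point load 58 at a = 0.85: Pab(L + b)/(6LEI) = 119.4/EI
  relative rotation θ_0 = (82.9 + 119.4)/EI = 202.3/EI
A unit hogging moment at B produces rotation L₁/(3EI) + L₂/(3EI) = 3.833/EI.
Compatibility: M_B·(L₁+L₂)/(3EI) = θ_0, giving M_B = 52.78 kN·m (hogging).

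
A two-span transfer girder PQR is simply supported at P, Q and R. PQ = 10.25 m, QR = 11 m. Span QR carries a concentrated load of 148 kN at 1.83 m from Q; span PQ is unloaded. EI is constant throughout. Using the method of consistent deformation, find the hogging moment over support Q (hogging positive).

Take M_Q as the redundant. Released structure: two simple spans PQ and QR with a hinge at Q.
Rotations at Q on the released spans (each span's end-slope, ×1/EI):
  span QR: point load 148 at a = 1.83: Pab(L + b)/(6LEI) = 759/EI
  relative rotation θ_0 = (0 + 759)/EI = 759/EI
A unit hogging moment at Q produces rotation L₁/(3EI) + L₂/(3EI) = 7.083/EI.
Compatibility: M_Q·(L₁+L₂)/(3EI) = θ_0, giving M_Q = 107.2 kN·m (hogging).

M_Q = 107.2 kN·m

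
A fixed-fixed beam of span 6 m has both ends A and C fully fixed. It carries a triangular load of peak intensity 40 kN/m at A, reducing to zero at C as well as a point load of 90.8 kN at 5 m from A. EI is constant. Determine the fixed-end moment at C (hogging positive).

M_C = 111.1 kN·m

Release both end moments; the primary structure is a simply-supported span AC with redundants M_A and M_C.
On the primary (simply-supported) span, the end slopes from the loading are:
  at A: triangular load, peak 40: w₀L³/(45EI) = 192/EI
  at C: triangular load, peak 40: 7w₀L³/(360EI) = 168/EI
  at A: point load 90.8 at a = 5: Pab(L + b)/(6LEI) = 88.28/EI
  at C: point load 90.8 at a = 5: Pab(L + a)/(6LEI) = 138.7/EI
  θ_A0 = 280.3/EI,  θ_C0 = 306.7/EI
Flexibility coefficients: a unit moment at one end gives L/(3EI) there and L/(6EI) at the far end, so f₁₁ = f₂₂ = 2/EI and f₁₂ = f₂₁ = 1/EI.
Compatibility — zero rotation at each built-in end:
  2 M_A + 1 M_C = 280.3
  1 M_A + 2 M_C = 306.7
Solving the pair gives M_A = 84.61 kN·m and M_C = 111.1 kN·m (hogging).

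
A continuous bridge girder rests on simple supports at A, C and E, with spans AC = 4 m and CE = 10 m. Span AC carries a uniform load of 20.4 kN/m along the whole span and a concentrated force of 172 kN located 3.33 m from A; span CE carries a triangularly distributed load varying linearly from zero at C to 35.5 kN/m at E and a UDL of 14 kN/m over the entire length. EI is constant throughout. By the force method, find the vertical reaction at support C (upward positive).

Insert a hinge at C; M_C is the redundant, and each span becomes simply supported.
End slopes at the hinge C, treating each span as simply supported:
  span AC: UDL 20.4: wL³/(24EI) = 54.4/EI
  span AC: point load 172 at a = 3.33: Pab(L + a)/(6LEI) = 117.2/EI
  span CE: triangular load, peak 35.5: 7w₀L³/(360EI) = 690.3/EI
  span CE: UDL 14: wL³/(24EI) = 583.3/EI
  relative rotation θ_0 = (171.6 + 1274)/EI = 1445/EI
A unit hogging moment at C produces rotation L₁/(3EI) + L₂/(3EI) = 4.667/EI.
Compatibility: M_C·(L₁+L₂)/(3EI) = θ_0, giving M_C = 309.7 kN·m (hogging).
Span AC, ΣM about A with M_C applied at C: R_C^{AC}·4 = 736 + 309.7, so R_C^{AC} = 261.4 kN and R_A = 253.6 − 261.4 = -7.812 kN.
Span CE, ΣM about E: R_C^{CE}·10 = 1292 + 309.7, so R_C^{CE} = 160.1 kN and R_E = 317.5 − 160.1 = 157.4 kN.
R_C = 261.4 + 160.1 = 421.5 kN.

R_C = 421.5 kN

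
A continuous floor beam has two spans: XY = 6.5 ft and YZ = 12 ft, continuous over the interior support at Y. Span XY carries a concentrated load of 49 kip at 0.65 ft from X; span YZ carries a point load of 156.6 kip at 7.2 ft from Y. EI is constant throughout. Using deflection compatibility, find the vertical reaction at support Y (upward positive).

R_Y = 117.4 kip

Take M_Y as the redundant. Released structure: two simple spans XY and YZ with a hinge at Y.
Rotations at Y on the released spans (each span's end-slope, ×1/EI):
  span XY: point load 49 at a = 0.65: Pab(L + a)/(6LEI) = 34.16/EI
  span YZ: point load 156.6 at a = 7.2: Pab(L + b)/(6LEI) = 1263/EI
  relative rotation θ_0 = (34.16 + 1263)/EI = 1297/EI
A unit hogging moment at Y produces rotation L₁/(3EI) + L₂/(3EI) = 6.167/EI.
Compatibility: M_Y·(L₁+L₂)/(3EI) = θ_0, giving M_Y = 210.3 kip·ft (hogging).
Span XY, ΣM about X with M_Y applied at Y: R_Y^{XY}·6.5 = 31.85 + 210.3, so R_Y^{XY} = 37.26 kip and R_X = 49 − 37.26 = 11.74 kip.
Span YZ, ΣM about Z: R_Y^{YZ}·12 = 751.7 + 210.3, so R_Y^{YZ} = 80.17 kip and R_Z = 156.6 − 80.17 = 76.43 kip.
R_Y = 37.26 + 80.17 = 117.4 kip.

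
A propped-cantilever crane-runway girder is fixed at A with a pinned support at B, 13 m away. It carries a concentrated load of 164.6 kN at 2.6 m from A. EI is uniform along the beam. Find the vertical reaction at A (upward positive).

Release the roller at B. Primary structure: cantilever fixed at A.
Downward deflection at the released point B due to the loads:
  point load 164.6 at a = 2.6: Pa²(3L − a)/(6EI) = 6750/EI
Tip deflection under a unit load at B: L³/(3EI) = 732.3/EI.
The prop prevents deflection at B: R_B = δ_0/δ_{BB} = 6750/732.3 = 9.218 kN.
Vertical equilibrium: R_A = ΣP − R_B = 164.6 − 9.218 = 155.4 kN.

R_A = 155.4 kN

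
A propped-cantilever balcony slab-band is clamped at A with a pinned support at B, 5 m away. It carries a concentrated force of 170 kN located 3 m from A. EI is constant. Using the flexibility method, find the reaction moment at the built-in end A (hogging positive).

M_A = 142.8 kN·m

Remove the prop at B; the released (primary) structure is a cantilever built in at A.
Primary-structure tip deflection at B by superposition:
  point load 170 at a = 3: Pa²(3L − a)/(6EI) = 3060/EI
Tip deflection under a unit load at B: L³/(3EI) = 41.67/EI.
The prop prevents deflection at B: R_B = δ_0/δ_{BB} = 3060/41.67 = 73.44 kN.
Moment equilibrium about A: M_A = Σ(load moments about A) − R_B·L = 510 − 73.44×5 = 142.8 kN·m.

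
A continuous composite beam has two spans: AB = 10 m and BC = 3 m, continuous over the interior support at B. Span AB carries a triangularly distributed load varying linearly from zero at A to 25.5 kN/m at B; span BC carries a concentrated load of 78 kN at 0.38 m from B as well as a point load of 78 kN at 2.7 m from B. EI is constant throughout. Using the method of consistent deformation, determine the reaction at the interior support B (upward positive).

R_B = 221.2 kN

Insert a hinge at B; M_B is the redundant, and each span becomes simply supported.
End slopes at the hinge B, treating each span as simply supported:
  span AB: triangular load, peak 25.5: w₀L³/(45EI) = 566.7/EI
  span BC: point load 78 at a = 0.38: Pab(L + b)/(6LEI) = 24.25/EI
  span BC: point load 78 at a = 2.7: Pab(L + b)/(6LEI) = 11.58/EI
  relative rotation θ_0 = (566.7 + 35.83)/EI = 602.5/EI
A unit hogging moment at B produces rotation L₁/(3EI) + L₂/(3EI) = 4.333/EI.
Slope continuity at B: θ_0 = M_B·4.333/EI, so M_B = 602.5/4.333 = 139 kN·m (hogging).
Span AB, ΣM about A with M_B applied at B: R_B^{AB}·10 = 850 + 139, so R_B^{AB} = 98.9 kN and R_A = 127.5 − 98.9 = 28.6 kN.
Span BC, ΣM about C: R_B^{BC}·3 = 227.8 + 139, so R_B^{BC} = 122.3 kN and R_C = 156 − 122.3 = 33.73 kN.
R_B = 98.9 + 122.3 = 221.2 kN.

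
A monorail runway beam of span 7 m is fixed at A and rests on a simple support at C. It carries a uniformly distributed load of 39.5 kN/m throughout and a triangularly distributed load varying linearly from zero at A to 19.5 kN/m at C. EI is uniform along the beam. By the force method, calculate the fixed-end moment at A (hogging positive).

M_A = 297.7 kN·m

Remove the prop at C; the released (primary) structure is a cantilever built in at A.
Free-end deflection of the primary structure under the applied loading (downward +):
  UDL 39.5: wL⁴/(8EI) = 11855/EI
  triangular load, peak 19.5 at the free end: 11w₀L⁴/(120EI) = 4292/EI
  δ_0 = 16147/EI
Flexibility coefficient — unit upward force at C: δ_{CC} = L³/(3EI) = 114.3/EI.
The prop prevents deflection at C: R_C = δ_0/δ_{CC} = 16147/114.3 = 141.2 kN.
Moment equilibrium about A: M_A = Σ(load moments about A) − R_C·L = 1286 − 141.2×7 = 297.7 kN·m.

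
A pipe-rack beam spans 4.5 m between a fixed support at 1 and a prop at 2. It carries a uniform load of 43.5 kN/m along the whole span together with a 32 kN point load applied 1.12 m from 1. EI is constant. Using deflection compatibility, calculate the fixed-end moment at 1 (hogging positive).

Choose R_2 as the redundant. The primary structure is the cantilever fixed at 1.
Deflection at 2 on the released cantilever, summing each load's contribution:
  UDL 43.5: wL⁴/(8EI) = 2230/EI
  point load 32 at a = 1.12: Pa²(3L − a)/(6EI) = 82.82/EI
  δ_0 = 2313/EI
Flexibility coefficient — unit upward force at 2: δ_{22} = L³/(3EI) = 30.38/EI.
Compatibility at 2: δ_0 − R_2·δ_{22} = 0, so R_2 = 2313/30.38 = 76.13 kN.
Moment equilibrium about 1: M_1 = Σ(load moments about 1) − R_2·L = 476.3 − 76.13×4.5 = 133.7 kN·m.

M_1 = 133.7 kN·m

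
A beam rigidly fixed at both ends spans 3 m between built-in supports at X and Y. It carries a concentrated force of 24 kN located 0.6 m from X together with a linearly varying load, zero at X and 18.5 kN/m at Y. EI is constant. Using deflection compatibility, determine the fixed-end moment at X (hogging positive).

M_X = 14.77 kN·m

Take the two fixed-end moments M_X, M_Y as redundants; the released structure is the simple span XY.
On the primary (simply-supported) span, the end slopes from the loading are:
  at X: point load 24 at a = 0.6: Pab(L + b)/(6LEI) = 10.37/EI
  at Y: point load 24 at a = 0.6: Pab(L + a)/(6LEI) = 6.912/EI
  at X: triangular load, peak 18.5: 7w₀L³/(360EI) = 9.713/EI
  at Y: triangular load, peak 18.5: w₀L³/(45EI) = 11.1/EI
  θ_X0 = 20.08/EI,  θ_Y0 = 18.01/EI
Flexibility coefficients: a unit moment at one end gives L/(3EI) there and L/(6EI) at the far end, so f₁₁ = f₂₂ = 1/EI and f₁₂ = f₂₁ = 0.5/EI.
Compatibility — zero rotation at each built-in end:
  1 M_X + 0.5 M_Y = 20.08
  0.5 M_X + 1 M_Y = 18.01
Solving the pair gives M_X = 14.77 kN·m and M_Y = 10.63 kN·m (hogging).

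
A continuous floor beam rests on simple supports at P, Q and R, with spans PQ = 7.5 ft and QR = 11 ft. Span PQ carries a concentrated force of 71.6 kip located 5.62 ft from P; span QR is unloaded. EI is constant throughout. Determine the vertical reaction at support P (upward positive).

Take M_Q as the redundant. Released structure: two simple spans PQ and QR with a hinge at Q.
End slopes at the hinge Q, treating each span as simply supported:
  span PQ: point load 71.6 at a = 5.62: Pab(L + a)/(6LEI) = 220.6/EI
  relative rotation θ_0 = (220.6 + 0)/EI = 220.6/EI
A unit hogging moment at Q produces rotation L₁/(3EI) + L₂/(3EI) = 6.167/EI.
Compatibility: M_Q·(L₁+L₂)/(3EI) = θ_0, giving M_Q = 35.77 kip·ft (hogging).
Span PQ, ΣM about P with M_Q applied at Q: R_Q^{PQ}·7.5 = 402.4 + 35.77, so R_Q^{PQ} = 58.42 kip and R_P = 71.6 − 58.42 = 13.18 kip.

R_P = 13.18 kip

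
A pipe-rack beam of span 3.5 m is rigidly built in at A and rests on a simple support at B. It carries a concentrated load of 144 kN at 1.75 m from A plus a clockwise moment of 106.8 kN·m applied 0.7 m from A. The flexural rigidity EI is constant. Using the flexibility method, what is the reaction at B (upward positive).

R_B = 61.48 kN

Remove the prop at B; the released (primary) structure is a cantilever built in at A.
Primary-structure tip deflection at B by superposition:
  point load 144 at a = 1.75: Pa²(3L − a)/(6EI) = 643.1/EI
  clockwise couple 106.8 at a = 0.7: M₀a(2L − a)/(2EI) = 235.5/EI
  δ_0 = 878.6/EI
Flexibility coefficient — unit upward force at B: δ_{BB} = L³/(3EI) = 14.29/EI.
Compatibility at B: δ_0 − R_B·δ_{BB} = 0, so R_B = 878.6/14.29 = 61.48 kN.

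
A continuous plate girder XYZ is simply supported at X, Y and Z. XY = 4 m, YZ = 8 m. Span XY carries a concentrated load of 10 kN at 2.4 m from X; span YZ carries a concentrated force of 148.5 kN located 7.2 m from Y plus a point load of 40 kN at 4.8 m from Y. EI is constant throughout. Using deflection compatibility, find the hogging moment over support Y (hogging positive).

M_Y = 77.6 kN·m

Release continuity at Y by inserting a hinge; the redundant is the internal moment M_Y. The primary structure is two simply-supported spans XY and YZ.
End slopes at the hinge Y, treating each span as simply supported:
  span XY: point load 10 at a = 2.4: Pab(L + a)/(6LEI) = 10.24/EI
  span YZ: point load 148.5 at a = 7.2: Pab(L + b)/(6LEI) = 156.8/EI
  span YZ: point load 40 at a = 4.8: Pab(L + b)/(6LEI) = 143.4/EI
  relative rotation θ_0 = (10.24 + 300.2)/EI = 310.4/EI
A unit hogging moment at Y produces rotation L₁/(3EI) + L₂/(3EI) = 4/EI.
Compatibility: M_Y·(L₁+L₂)/(3EI) = θ_0, giving M_Y = 77.6 kN·m (hogging).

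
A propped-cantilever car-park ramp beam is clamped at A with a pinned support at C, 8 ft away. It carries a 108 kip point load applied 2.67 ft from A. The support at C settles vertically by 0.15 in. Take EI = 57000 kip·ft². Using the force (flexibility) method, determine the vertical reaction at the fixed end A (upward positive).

R_A = 96.14 kip

Release the roller at C. Primary structure: cantilever fixed at A.
Primary-structure tip deflection at C by superposition:
  point load 108 at a = 2.67: Pa²(3L − a)/(6EI) = 2737/EI
Tip deflection under a unit load at C: L³/(3EI) = 170.7/EI.
With EI = 57000 kip·ft²: δ_0 = 0.048019 ft and δ_{CC} = 0.002994 ft/kip.
Compatibility — the beam at C must follow the support down by 0.0125 ft: δ_0 − R_C·δ_{CC} = 0.0125, so R_C = (0.048019 − 0.0125)/0.002994 = 11.86 kip.
Vertical equilibrium: R_A = ΣP − R_C = 108 − 11.86 = 96.14 kip.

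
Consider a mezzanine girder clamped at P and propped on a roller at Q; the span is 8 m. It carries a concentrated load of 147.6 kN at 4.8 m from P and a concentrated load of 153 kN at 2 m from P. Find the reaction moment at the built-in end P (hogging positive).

Release the roller at Q. Primary structure: cantilever fixed at P.
Deflection at Q on the released cantilever, summing each load's contribution:
  point load 147.6 at a = 4.8: Pa²(3L − a)/(6EI) = 10882/EI
  point load 153 at a = 2: Pa²(3L − a)/(6EI) = 2244/EI
  δ_0 = 13126/EI
Tip deflection under a unit load at Q: L³/(3EI) = 170.7/EI.
Compatibility at Q: δ_0 − R_Q·δ_{QQ} = 0, so R_Q = 13126/170.7 = 76.91 kN.
Moment equilibrium about P: M_P = Σ(load moments about P) − R_Q·L = 1014 − 76.91×8 = 399.2 kN·m.

M_P = 399.2 kN·m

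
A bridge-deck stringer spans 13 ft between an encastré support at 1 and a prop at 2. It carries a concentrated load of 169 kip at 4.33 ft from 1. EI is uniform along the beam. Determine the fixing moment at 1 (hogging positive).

M_1 = 406.8 kip·ft

Take the reaction at 2 as the redundant and release it; the primary structure is a cantilever fixed at 1.
Free-end deflection of the primary structure under the applied loading (downward +):
  point load 169 at a = 4.33: Pa²(3L − a)/(6EI) = 18309/EI
Tip deflection under a unit load at 2: L³/(3EI) = 732.3/EI.
Compatibility at 2: δ_0 − R_2·δ_{22} = 0, so R_2 = 18309/732.3 = 25 kip.
Moment equilibrium about 1: M_1 = Σ(load moments about 1) − R_2·L = 731.8 − 25×13 = 406.8 kip·ft.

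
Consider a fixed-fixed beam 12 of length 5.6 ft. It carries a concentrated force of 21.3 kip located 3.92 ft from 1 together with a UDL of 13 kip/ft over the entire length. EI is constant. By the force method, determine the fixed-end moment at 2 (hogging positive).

M_2 = 51.51 kip·ft

Take the two fixed-end moments M_1, M_2 as redundants; the released structure is the simple span 12.
End rotations of the released simple span under the applied load (×1/EI):
  at 1: point load 21.3 at a = 3.92: Pab(L + b)/(6LEI) = 30.39/EI
  at 2: point load 21.3 at a = 3.92: Pab(L + a)/(6LEI) = 39.74/EI
  at 1: UDL 13: wL³/(24EI) = 95.13/EI
  at 2: UDL 13: wL³/(24EI) = 95.13/EI
  θ_10 = 125.5/EI,  θ_20 = 134.9/EI
Flexibility coefficients: a unit moment at one end gives L/(3EI) there and L/(6EI) at the far end, so f₁₁ = f₂₂ = 1.867/EI and f₁₂ = f₂₁ = 0.9333/EI.
Compatibility — zero rotation at each built-in end:
  1.867 M_1 + 0.9333 M_2 = 125.5
  0.9333 M_1 + 1.867 M_2 = 134.9
Solving the pair gives M_1 = 41.49 kip·ft and M_2 = 51.51 kip·ft (hogging).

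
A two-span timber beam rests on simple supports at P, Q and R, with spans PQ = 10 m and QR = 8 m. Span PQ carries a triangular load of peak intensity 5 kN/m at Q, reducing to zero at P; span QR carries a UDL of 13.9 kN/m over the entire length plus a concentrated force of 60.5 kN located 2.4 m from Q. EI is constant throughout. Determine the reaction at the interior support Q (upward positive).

Release continuity at Q by inserting a hinge; the redundant is the internal moment M_Q. The primary structure is two simply-supported spans PQ and QR.
End slopes at the hinge Q, treating each span as simply supported:
  span PQ: triangular load, peak 5: w₀L³/(45EI) = 111.1/EI
  span QR: UDL 13.9: wL³/(24EI) = 296.5/EI
  span QR: point load 60.5 at a = 2.4: Pab(L + b)/(6LEI) = 230.4/EI
  relative rotation θ_0 = (111.1 + 526.9)/EI = 638/EI
A unit hogging moment at Q produces rotation L₁/(3EI) + L₂/(3EI) = 6/EI.
Slope continuity at Q: θ_0 = M_Q·6/EI, so M_Q = 638/6 = 106.3 kN·m (hogging).
Span PQ, ΣM about P with M_Q applied at Q: R_Q^{PQ}·10 = 166.7 + 106.3, so R_Q^{PQ} = 27.3 kN and R_P = 25 − 27.3 = -2.3 kN.
Span QR, ΣM about R: R_Q^{QR}·8 = 783.6 + 106.3, so R_Q^{QR} = 111.2 kN and R_R = 171.7 − 111.2 = 60.46 kN.
R_Q = 27.3 + 111.2 = 138.5 kN.

R_Q = 138.5 kN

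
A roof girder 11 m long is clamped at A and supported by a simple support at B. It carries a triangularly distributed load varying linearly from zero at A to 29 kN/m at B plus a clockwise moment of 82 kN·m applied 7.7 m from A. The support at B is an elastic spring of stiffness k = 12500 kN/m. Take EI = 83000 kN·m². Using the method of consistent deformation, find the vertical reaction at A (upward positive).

Release the roller at B. Primary structure: cantilever fixed at A.
Primary-structure tip deflection at B by superposition:
  triangular load, peak 29 at the free end: 11w₀L⁴/(120EI) = 38921/EI
  clockwise couple 82 at a = 7.7: M₀a(2L − a)/(2EI) = 4515/EI
  δ_0 = 43435/EI
Flexibility coefficient — unit upward force at B: δ_{BB} = L³/(3EI) = 443.7/EI.
With EI = 83000 kN·m²: δ_0 = 0.52332 m and δ_{BB} = 0.005345 m/kN.
Compatibility — the spring shortens by R_B/k under the reaction it provides: δ_0 − R_B·δ_{BB} = R_B/k. With 1/k = 0.00008 m/kN, R_B = δ_0 / (δ_{BB} + 1/k) = 0.52332 / (0.005345 + 0.00008) = 96.46 kN.
Vertical equilibrium: R_A = ΣP − R_B = 159.5 − 96.46 = 63.04 kN.

R_A = 63.04 kN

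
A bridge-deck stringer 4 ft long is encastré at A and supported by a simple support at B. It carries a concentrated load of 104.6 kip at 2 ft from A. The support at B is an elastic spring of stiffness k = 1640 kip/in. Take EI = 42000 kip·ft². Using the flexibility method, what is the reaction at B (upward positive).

Remove the prop at B; the released (primary) structure is a cantilever built in at A.
Deflection at B on the released cantilever, summing each load's contribution:
  point load 104.6 at a = 2: Pa²(3L − a)/(6EI) = 697.3/EI
Tip deflection under a unit load at B: L³/(3EI) = 21.33/EI.
With EI = 42000 kip·ft²: δ_0 = 0.016603 ft and δ_{BB} = 0.000508 ft/kip.
Compatibility — the spring shortens by R_B/k under the reaction it provides: δ_0 − R_B·δ_{BB} = R_B/k. With 1/k = 1/(1640×12) ft/kip = 0.000051 ft/kip, R_B = δ_0 / (δ_{BB} + 1/k) = 0.016603 / (0.000508 + 0.000051) = 29.71 kip.

R_B = 29.71 kip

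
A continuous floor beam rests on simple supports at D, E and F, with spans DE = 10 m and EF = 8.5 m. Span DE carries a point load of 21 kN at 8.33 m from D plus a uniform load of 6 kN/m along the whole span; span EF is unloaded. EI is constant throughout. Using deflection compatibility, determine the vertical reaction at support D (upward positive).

R_D = 28.01 kN

Insert a hinge at E; M_E is the redundant, and each span becomes simply supported.
End slopes at the hinge E, treating each span as simply supported:
  span DE: point load 21 at a = 8.33: Pab(L + a)/(6LEI) = 89.25/EI
  span DE: UDL 6: wL³/(24EI) = 250/EI
  relative rotation θ_0 = (339.2 + 0)/EI = 339.2/EI
A unit hogging moment at E produces rotation L₁/(3EI) + L₂/(3EI) = 6.167/EI.
Compatibility: M_E·(L₁+L₂)/(3EI) = θ_0, giving M_E = 55.01 kN·m (hogging).
Span DE, ΣM about D with M_E applied at E: R_E^{DE}·10 = 474.9 + 55.01, so R_E^{DE} = 52.99 kN and R_D = 81 − 52.99 = 28.01 kN.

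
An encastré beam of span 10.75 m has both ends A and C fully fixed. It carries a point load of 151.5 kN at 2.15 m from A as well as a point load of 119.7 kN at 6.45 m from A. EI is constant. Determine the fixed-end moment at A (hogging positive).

M_A = 332 kN·m

Release both end moments; the primary structure is a simply-supported span AC with redundants M_A and M_C.
End rotations of the released simple span under the applied load (×1/EI):
  at A: point load 151.5 at a = 2.15: Pab(L + b)/(6LEI) = 840.4/EI
  at C: point load 151.5 at a = 2.15: Pab(L + a)/(6LEI) = 560.2/EI
  at A: point load 119.7 at a = 6.45: Pab(L + b)/(6LEI) = 774.6/EI
  at C: point load 119.7 at a = 6.45: Pab(L + a)/(6LEI) = 885.3/EI
  θ_A0 = 1615/EI,  θ_C0 = 1446/EI
Flexibility coefficients: a unit moment at one end gives L/(3EI) there and L/(6EI) at the far end, so f₁₁ = f₂₂ = 3.583/EI and f₁₂ = f₂₁ = 1.792/EI.
Compatibility — zero rotation at each built-in end:
  3.583 M_A + 1.792 M_C = 1615
  1.792 M_A + 3.583 M_C = 1446
Solving the pair gives M_A = 332 kN·m and M_C = 237.4 kN·m (hogging).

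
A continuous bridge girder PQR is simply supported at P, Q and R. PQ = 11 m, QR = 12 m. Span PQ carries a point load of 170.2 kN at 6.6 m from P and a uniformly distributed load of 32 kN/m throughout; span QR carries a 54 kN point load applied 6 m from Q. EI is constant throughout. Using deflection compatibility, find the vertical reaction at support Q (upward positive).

R_Q = 386.5 kN

Release continuity at Q by inserting a hinge; the redundant is the internal moment M_Q. The primary structure is two simply-supported spans PQ and QR.
Rotations at Q on the released spans (each span's end-slope, ×1/EI):
  span PQ: point load 170.2 at a = 6.6: Pab(L + a)/(6LEI) = 1318/EI
  span PQ: UDL 32: wL³/(24EI) = 1775/EI
  span QR: point load 54 at a = 6: Pab(L + b)/(6LEI) = 486/EI
  relative rotation θ_0 = (3093 + 486)/EI = 3579/EI
A unit hogging moment at Q produces rotation L₁/(3EI) + L₂/(3EI) = 7.667/EI.
Slope continuity at Q: θ_0 = M_Q·7.667/EI, so M_Q = 3579/7.667 = 466.8 kN·m (hogging).
Span PQ, ΣM about P with M_Q applied at Q: R_Q^{PQ}·11 = 3059 + 466.8, so R_Q^{PQ} = 320.6 kN and R_P = 522.2 − 320.6 = 201.6 kN.
Span QR, ΣM about R: R_Q^{QR}·12 = 324 + 466.8, so R_Q^{QR} = 65.9 kN and R_R = 54 − 65.9 = -11.9 kN.
R_Q = 320.6 + 65.9 = 386.5 kN.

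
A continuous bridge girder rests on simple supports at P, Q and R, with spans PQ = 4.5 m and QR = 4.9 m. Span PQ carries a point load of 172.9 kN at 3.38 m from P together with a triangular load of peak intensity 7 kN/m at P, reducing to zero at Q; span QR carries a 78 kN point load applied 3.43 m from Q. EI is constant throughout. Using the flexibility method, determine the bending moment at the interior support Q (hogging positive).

M_Q = 92.12 kN·m

Insert a hinge at Q; M_Q is the redundant, and each span becomes simply supported.
End slopes at the hinge Q, treating each span as simply supported:
  span PQ: point load 172.9 at a = 3.38: Pab(L + a)/(6LEI) = 191/EI
  span PQ: triangular load, peak 7: 7w₀L³/(360EI) = 12.4/EI
  span QR: point load 78 at a = 3.43: Pab(L + b)/(6LEI) = 85.21/EI
  relative rotation θ_0 = (203.4 + 85.21)/EI = 288.6/EI
A unit hogging moment at Q produces rotation L₁/(3EI) + L₂/(3EI) = 3.133/EI.
Compatibility: M_Q·(L₁+L₂)/(3EI) = θ_0, giving M_Q = 92.12 kN·m (hogging).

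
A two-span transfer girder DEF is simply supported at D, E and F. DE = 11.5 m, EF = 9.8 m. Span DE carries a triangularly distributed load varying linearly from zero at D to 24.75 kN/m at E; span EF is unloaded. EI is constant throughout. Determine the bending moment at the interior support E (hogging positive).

Take M_E as the redundant. Released structure: two simple spans DE and EF with a hinge at E.
Rotations at E on the released spans (each span's end-slope, ×1/EI):
  span DE: triangular load, peak 24.75: w₀L³/(45EI) = 836.5/EI
  relative rotation θ_0 = (836.5 + 0)/EI = 836.5/EI
A unit hogging moment at E produces rotation L₁/(3EI) + L₂/(3EI) = 7.1/EI.
Slope continuity at E: θ_0 = M_E·7.1/EI, so M_E = 836.5/7.1 = 117.8 kN·m (hogging).

M_E = 117.8 kN·m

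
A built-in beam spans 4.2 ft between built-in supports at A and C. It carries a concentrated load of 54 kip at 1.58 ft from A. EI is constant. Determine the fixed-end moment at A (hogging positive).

M_A = 33.2 kip·ft

Take the two fixed-end moments M_A, M_C as redundants; the released structure is the simple span AC.
On the primary (simply-supported) span, the end slopes from the loading are:
  at A: point load 54 at a = 1.58: Pab(L + b)/(6LEI) = 60.5/EI
  at C: point load 54 at a = 1.58: Pab(L + a)/(6LEI) = 51.27/EI
  θ_A0 = 60.5/EI,  θ_C0 = 51.27/EI
Flexibility coefficients: a unit moment at one end gives L/(3EI) there and L/(6EI) at the far end, so f₁₁ = f₂₂ = 1.4/EI and f₁₂ = f₂₁ = 0.7/EI.
Compatibility — zero rotation at each built-in end:
  1.4 M_A + 0.7 M_C = 60.5
  0.7 M_A + 1.4 M_C = 51.27
Solving the pair gives M_A = 33.2 kip·ft and M_C = 20.02 kip·ft (hogging).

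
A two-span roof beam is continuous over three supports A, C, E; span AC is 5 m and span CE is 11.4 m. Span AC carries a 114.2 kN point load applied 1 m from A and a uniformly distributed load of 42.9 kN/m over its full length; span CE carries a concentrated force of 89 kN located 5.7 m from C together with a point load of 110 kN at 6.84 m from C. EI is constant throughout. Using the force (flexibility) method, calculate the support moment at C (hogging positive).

M_C = 336.3 kN·m

Take M_C as the redundant. Released structure: two simple spans AC and CE with a hinge at C.
Discontinuity in slope at C on the released structure — sum the simple-span end rotations:
  span AC: point load 114.2 at a = 1: Pab(L + a)/(6LEI) = 91.36/EI
  span AC: UDL 42.9: wL³/(24EI) = 223.4/EI
  span CE: point load 89 at a = 5.7: Pab(L + b)/(6LEI) = 722.9/EI
  span CE: point load 110 at a = 6.84: Pab(L + b)/(6LEI) = 800.6/EI
  relative rotation θ_0 = (314.8 + 1523)/EI = 1838/EI
A unit hogging moment at C produces rotation L₁/(3EI) + L₂/(3EI) = 5.467/EI.
Slope continuity at C: θ_0 = M_C·5.467/EI, so M_C = 1838/5.467 = 336.3 kN·m (hogging).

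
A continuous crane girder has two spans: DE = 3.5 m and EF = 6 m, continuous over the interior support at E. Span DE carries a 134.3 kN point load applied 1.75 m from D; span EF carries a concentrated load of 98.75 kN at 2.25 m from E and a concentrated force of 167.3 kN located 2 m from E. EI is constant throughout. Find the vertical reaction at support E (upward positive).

Take M_E as the redundant. Released structure: two simple spans DE and EF with a hinge at E.
Discontinuity in slope at E on the released structure — sum the simple-span end rotations:
  span DE: point load 134.3 at a = 1.75: Pab(L + a)/(6LEI) = 102.8/EI
  span EF: point load 98.75 at a = 2.25: Pab(L + b)/(6LEI) = 225.7/EI
  span EF: point load 167.3 at a = 2: Pab(L + b)/(6LEI) = 371.8/EI
  relative rotation θ_0 = (102.8 + 597.4)/EI = 700.3/EI
A unit hogging moment at E produces rotation L₁/(3EI) + L₂/(3EI) = 3.167/EI.
Compatibility: M_E·(L₁+L₂)/(3EI) = θ_0, giving M_E = 221.1 kN·m (hogging).
Span DE, ΣM about D with M_E applied at E: R_E^{DE}·3.5 = 235 + 221.1, so R_E^{DE} = 130.3 kN and R_D = 134.3 − 130.3 = 3.969 kN.
Span EF, ΣM about F: R_E^{EF}·6 = 1040 + 221.1, so R_E^{EF} = 210.1 kN and R_F = 266.1 − 210.1 = 55.94 kN.
R_E = 130.3 + 210.1 = 340.4 kN.

R_E = 340.4 kN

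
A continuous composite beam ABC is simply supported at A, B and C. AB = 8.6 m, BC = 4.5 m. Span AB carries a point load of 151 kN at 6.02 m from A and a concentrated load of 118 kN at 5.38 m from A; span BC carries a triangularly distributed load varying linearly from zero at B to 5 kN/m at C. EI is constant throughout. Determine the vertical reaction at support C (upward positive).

Release continuity at B by inserting a hinge; the redundant is the internal moment M_B. The primary structure is two simply-supported spans AB and BC.
Discontinuity in slope at B on the released structure — sum the simple-span end rotations:
  span AB: point load 151 at a = 6.02: Pab(L + a)/(6LEI) = 664.5/EI
  span AB: point load 118 at a = 5.38: Pab(L + a)/(6LEI) = 553.8/EI
  span BC: triangular load, peak 5: 7w₀L³/(360EI) = 8.859/EI
  relative rotation θ_0 = (1218 + 8.859)/EI = 1227/EI
A unit hogging moment at B produces rotation L₁/(3EI) + L₂/(3EI) = 4.367/EI.
Compatibility: M_B·(L₁+L₂)/(3EI) = θ_0, giving M_B = 281 kN·m (hogging).
Span BC, ΣM about C: R_B^{BC}·4.5 = 16.88 + 281, so R_B^{BC} = 66.2 kN and R_C = 11.25 − 66.2 = -54.95 kN.

R_C = -54.95 kN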